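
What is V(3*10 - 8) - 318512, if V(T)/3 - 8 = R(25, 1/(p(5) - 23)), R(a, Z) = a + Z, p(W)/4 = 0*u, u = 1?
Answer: -7323502/23 ≈ -3.1841e+5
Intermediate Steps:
p(W) = 0 (p(W) = 4*(0*1) = 4*0 = 0)
R(a, Z) = Z + a
V(T) = 2274/23 (V(T) = 24 + 3*(1/(0 - 23) + 25) = 24 + 3*(1/(-23) + 25) = 24 + 3*(-1/23 + 25) = 24 + 3*(574/23) = 24 + 1722/23 = 2274/23)
V(3*10 - 8) - 318512 = 2274/23 - 318512 = -7323502/23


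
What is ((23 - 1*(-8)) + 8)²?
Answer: 1521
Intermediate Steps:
((23 - 1*(-8)) + 8)² = ((23 + 8) + 8)² = (31 + 8)² = 39² = 1521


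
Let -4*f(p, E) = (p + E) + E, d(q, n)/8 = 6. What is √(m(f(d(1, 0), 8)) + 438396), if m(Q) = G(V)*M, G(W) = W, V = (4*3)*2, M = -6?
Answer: 2*√109563 ≈ 662.01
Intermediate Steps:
d(q, n) = 48 (d(q, n) = 8*6 = 48)
f(p, E) = -E/2 - p/4 (f(p, E) = -((p + E) + E)/4 = -((E + p) + E)/4 = -(p + 2*E)/4 = -E/2 - p/4)
V = 24 (V = 12*2 = 24)
m(Q) = -144 (m(Q) = 24*(-6) = -144)
√(m(f(d(1, 0), 8)) + 438396) = √(-144 + 438396) = √438252 = 2*√109563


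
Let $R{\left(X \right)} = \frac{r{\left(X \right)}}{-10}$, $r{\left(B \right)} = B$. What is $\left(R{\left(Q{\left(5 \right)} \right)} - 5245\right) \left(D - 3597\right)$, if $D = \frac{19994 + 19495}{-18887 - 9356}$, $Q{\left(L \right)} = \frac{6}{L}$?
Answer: $\frac{2665296188736}{141215} \approx 1.8874 \cdot 10^{7}$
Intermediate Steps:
$R{\left(X \right)} = - \frac{X}{10}$ ($R{\left(X \right)} = \frac{X}{-10} = X \left(- \frac{1}{10}\right) = - \frac{X}{10}$)
$D = - \frac{39489}{28243}$ ($D = \frac{39489}{-28243} = 39489 \left(- \frac{1}{28243}\right) = - \frac{39489}{28243} \approx -1.3982$)
$\left(R{\left(Q{\left(5 \right)} \right)} - 5245\right) \left(D - 3597\right) = \left(- \frac{6 \cdot \frac{1}{5}}{10} - 5245\right) \left(- \frac{39489}{28243} - 3597\right) = \left(- \frac{6 \cdot \frac{1}{5}}{10} - 5245\right) \left(- \frac{101629560}{28243}\right) = \left(\left(- \frac{1}{10}\right) \frac{6}{5} - 5245\right) \left(- \frac{101629560}{28243}\right) = \left(- \frac{3}{25} - 5245\right) \left(- \frac{101629560}{28243}\right) = \left(- \frac{131128}{25}\right) \left(- \frac{101629560}{28243}\right) = \frac{2665296188736}{141215}$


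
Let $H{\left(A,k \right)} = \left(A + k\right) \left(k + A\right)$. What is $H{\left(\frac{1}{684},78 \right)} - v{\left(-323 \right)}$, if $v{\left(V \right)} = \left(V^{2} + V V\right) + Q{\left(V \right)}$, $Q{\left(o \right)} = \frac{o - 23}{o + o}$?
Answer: $- \frac{1611185288815}{7953552} \approx -2.0257 \cdot 10^{5}$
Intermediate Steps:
$H{\left(A,k \right)} = \left(A + k\right)^{2}$ ($H{\left(A,k \right)} = \left(A + k\right) \left(A + k\right) = \left(A + k\right)^{2}$)
$Q{\left(o \right)} = \frac{-23 + o}{2 o}$
$v{\left(V \right)} = 2 V^{2} + \frac{-23 + V}{2 V}$ ($v{\left(V \right)} = \left(V^{2} + V V\right) + \frac{-23 + V}{2 V} = \left(V^{2} + V^{2}\right) + \frac{-23 + V}{2 V} = 2 V^{2} + \frac{-23 + V}{2 V}$)
$H{\left(\frac{1}{684},78 \right)} - v{\left(-323 \right)} = \left(\frac{1}{684} + 78\right)^{2} - \frac{-23 - 323 + 4 \left(-323\right)^{3}}{2 \left(-323\right)} = \left(\frac{1}{684} + 78\right)^{2} - \frac{1}{2} \left(- \frac{1}{323}\right) \left(-23 - 323 + 4 \left(-33698267\right)\right) = \left(\frac{53353}{684}\right)^{2} - \frac{1}{2} \left(- \frac{1}{323}\right) \left(-23 - 323 - 134793068\right) = \frac{2846542609}{467856} - \frac{1}{2} \left(- \frac{1}{323}\right) \left(-134793414\right) = \frac{2846542609}{467856} - \frac{67396707}{323} = - \frac{1611185288815}{7953552}$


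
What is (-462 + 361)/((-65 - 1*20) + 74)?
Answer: 101/11 ≈ 9.1818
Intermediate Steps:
(-462 + 361)/((-65 - 1*20) + 74) = -101/((-65 - 20) + 74) = -101/(-85 + 74) = -101/(-11) = -101*(-1/11) = 101/11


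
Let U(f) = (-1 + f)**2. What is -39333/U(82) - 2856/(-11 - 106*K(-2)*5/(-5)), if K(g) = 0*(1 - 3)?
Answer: 6101851/24057 ≈ 253.64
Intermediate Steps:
K(g) = 0 (K(g) = 0*(-2) = 0)
-39333/U(82) - 2856/(-11 - 106*K(-2)*5/(-5)) = -39333/(-1 + 82)**2 - 2856/(-11 - 0*5/(-5)) = -39333/(81**2) - 2856/(-11 - 0*5*(-1/5)) = -39333/6561 - 2856/(-11 - 0*(-1)) = -39333*1/6561 - 2856/(-11 - 106*0) = -13111/2187 - 2856/(-11 + 0) = -13111/2187 - 2856/(-11) = -13111/2187 - 2856*(-1/11) = -13111/2187 + 2856/11 = 6101851/24057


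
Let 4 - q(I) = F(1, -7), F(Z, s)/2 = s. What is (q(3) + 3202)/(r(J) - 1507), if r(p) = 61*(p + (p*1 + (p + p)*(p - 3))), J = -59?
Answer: 3220/437571 ≈ 0.0073588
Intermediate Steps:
F(Z, s) = 2*s
q(I) = 18 (q(I) = 4 - 2*(-7) = 4 - 1*(-14) = 4 + 14 = 18)
r(p) = 122*p + 122*p*(-3 + p) (r(p) = 61*(p + (p + (2*p)*(-3 + p))) = 61*(p + (p + 2*p*(-3 + p))) = 61*(2*p + 2*p*(-3 + p)) = 122*p + 122*p*(-3 + p))
(q(3) + 3202)/(r(J) - 1507) = (18 + 3202)/(122*(-59)*(-2 - 59) - 1507) = 3220/(122*(-59)*(-61) - 1507) = 3220/(439078 - 1507) = 3220/437571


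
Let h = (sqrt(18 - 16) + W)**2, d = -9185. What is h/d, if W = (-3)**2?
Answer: -(9 + sqrt(2))**2/9185 ≈ -0.011808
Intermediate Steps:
W = 9
h = (9 + sqrt(2))**2 (h = (sqrt(18 - 16) + 9)**2 = (sqrt(2) + 9)**2 = (9 + sqrt(2))**2 ≈ 108.46)
h/d = (9 + sqrt(2))**2/(-9185) = (9 + sqrt(2))**2*(-1/9185) = -(9 + sqrt(2))**2/9185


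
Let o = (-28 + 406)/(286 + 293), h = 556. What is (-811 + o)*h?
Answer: -86956732/193 ≈ -4.5055e+5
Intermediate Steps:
o = 126/193 (o = 378/579 = 378*(1/579) = 126/193 ≈ 0.65285)
(-811 + o)*h = (-811 + 126/193)*556 = -156397/193*556 = -86956732/193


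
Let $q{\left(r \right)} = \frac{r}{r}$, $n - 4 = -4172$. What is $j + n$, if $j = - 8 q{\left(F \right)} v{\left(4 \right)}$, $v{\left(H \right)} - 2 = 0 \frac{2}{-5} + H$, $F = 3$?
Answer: $-4216$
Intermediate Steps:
$n = -4168$ ($n = 4 - 4172 = -4168$)
$q{\left(r \right)} = 1$
$v{\left(H \right)} = 2 + H$ ($v{\left(H \right)} = 2 + \left(0 \frac{2}{-5} + H\right) = 2 + \left(0 \cdot 2 \left(- \frac{1}{5}\right) + H\right) = 2 + \left(0 \left(- \frac{2}{5}\right) + H\right) = 2 + \left(0 + H\right) = 2 + H$)
$j = -48$ ($j = \left(-8\right) 1 \left(2 + 4\right) = \left(-8\right) 6 = -48$)
$j + n = -48 - 4168 = -4216$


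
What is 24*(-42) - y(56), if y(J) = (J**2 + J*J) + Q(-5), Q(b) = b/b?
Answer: -7281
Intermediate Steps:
Q(b) = 1
y(J) = 1 + 2*J**2 (y(J) = (J**2 + J*J) + 1 = (J**2 + J**2) + 1 = 2*J**2 + 1 = 1 + 2*J**2)
24*(-42) - y(56) = 24*(-42) - (1 + 2*56**2) = -1008 - (1 + 2*3136) = -1008 - (1 + 6272) = -1008 - 1*6273 = -1008 - 6273 = -7281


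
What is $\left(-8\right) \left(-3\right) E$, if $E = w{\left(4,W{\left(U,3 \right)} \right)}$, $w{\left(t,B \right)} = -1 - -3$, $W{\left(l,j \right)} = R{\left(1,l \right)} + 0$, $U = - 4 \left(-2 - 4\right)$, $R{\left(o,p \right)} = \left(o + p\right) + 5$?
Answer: $48$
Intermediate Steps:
$R{\left(o,p \right)} = 5 + o + p$
$U = 24$ ($U = \left(-4\right) \left(-6\right) = 24$)
$W{\left(l,j \right)} = 6 + l$ ($W{\left(l,j \right)} = \left(5 + 1 + l\right) + 0 = \left(6 + l\right) + 0 = 6 + l$)
$w{\left(t,B \right)} = 2$ ($w{\left(t,B \right)} = -1 + 3 = 2$)
$E = 2$
$\left(-8\right) \left(-3\right) E = \left(-8\right) \left(-3\right) 2 = 24 \cdot 2 = 48$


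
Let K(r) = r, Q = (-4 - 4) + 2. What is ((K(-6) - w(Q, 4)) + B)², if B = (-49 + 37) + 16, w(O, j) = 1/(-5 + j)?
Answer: 1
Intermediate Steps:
Q = -6 (Q = -8 + 2 = -6)
B = 4 (B = -12 + 16 = 4)
((K(-6) - w(Q, 4)) + B)² = ((-6 - 1/(-5 + 4)) + 4)² = ((-6 - 1/(-1)) + 4)² = ((-6 - 1*(-1)) + 4)² = ((-6 + 1) + 4)² = (-5 + 4)² = (-1)² = 1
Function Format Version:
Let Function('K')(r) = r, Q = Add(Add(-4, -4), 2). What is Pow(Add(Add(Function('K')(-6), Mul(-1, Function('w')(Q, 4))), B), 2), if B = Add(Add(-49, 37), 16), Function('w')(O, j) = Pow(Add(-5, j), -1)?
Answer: 1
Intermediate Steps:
Q = -6 (Q = Add(-8, 2) = -6)
B = 4 (B = Add(-12, 16) = 4)
Pow(Add(Add(Function('K')(-6), Mul(-1, Function('w')(Q, 4))), B), 2) = Pow(Add(Add(-6, Mul(-1, Pow(Add(-5, 4), -1))), 4), 2) = Pow(Add(Add(-6, Mul(-1, Pow(-1, -1))), 4), 2) = Pow(Add(Add(-6, Mul(-1, -1)), 4), 2) = Pow(Add(Add(-6, 1), 4), 2) = Pow(Add(-5, 4), 2) = Pow(-1, 2) = 1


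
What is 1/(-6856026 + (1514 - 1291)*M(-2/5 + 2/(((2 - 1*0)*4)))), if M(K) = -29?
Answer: -1/6862493 ≈ -1.4572e-7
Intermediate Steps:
1/(-6856026 + (1514 - 1291)*M(-2/5 + 2/(((2 - 1*0)*4)))) = 1/(-6856026 + (1514 - 1291)*(-29)) = 1/(-6856026 + 223*(-29)) = 1/(-6856026 - 6467) = 1/(-6862493) = -1/6862493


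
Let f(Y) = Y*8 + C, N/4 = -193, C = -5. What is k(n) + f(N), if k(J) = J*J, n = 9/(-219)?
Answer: -32938540/5329 ≈ -6181.0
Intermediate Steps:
N = -772 (N = 4*(-193) = -772)
f(Y) = -5 + 8*Y (f(Y) = Y*8 - 5 = 8*Y - 5 = -5 + 8*Y)
n = -3/73 (n = 9*(-1/219) = -3/73 ≈ -0.041096)
k(J) = J²
k(n) + f(N) = (-3/73)² + (-5 + 8*(-772)) = 9/5329 + (-5 - 6176) = 9/5329 - 6181 = -32938540/5329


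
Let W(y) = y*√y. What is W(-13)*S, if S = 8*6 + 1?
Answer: -637*I*√13 ≈ -2296.7*I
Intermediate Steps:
S = 49 (S = 48 + 1 = 49)
W(y) = y^(3/2)
W(-13)*S = (-13)^(3/2)*49 = -13*I*√13*49 = -637*I*√13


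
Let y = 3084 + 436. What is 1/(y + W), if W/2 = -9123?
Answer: -1/14726 ≈ -6.7907e-5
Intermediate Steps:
W = -18246 (W = 2*(-9123) = -18246)
y = 3520
1/(y + W) = 1/(3520 - 18246) = 1/(-14726) = -1/14726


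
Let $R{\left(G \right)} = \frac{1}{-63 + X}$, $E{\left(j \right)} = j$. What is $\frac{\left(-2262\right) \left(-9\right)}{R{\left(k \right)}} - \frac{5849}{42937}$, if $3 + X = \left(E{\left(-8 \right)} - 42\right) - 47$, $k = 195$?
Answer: $- \frac{142480171547}{42937} \approx -3.3184 \cdot 10^{6}$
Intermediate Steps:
$X = -100$ ($X = -3 - 97 = -100$)
$R{\left(G \right)} = - \frac{1}{163}$ ($R{\left(G \right)} = \frac{1}{-63 - 100} = \frac{1}{-163} = - \frac{1}{163}$)
$\frac{\left(-2262\right) \left(-9\right)}{R{\left(k \right)}} - \frac{5849}{42937} = \frac{\left(-2262\right) \left(-9\right)}{- \frac{1}{163}} - \frac{5849}{42937} = 20358 \left(-163\right) - \frac{5849}{42937} = -3318354 - \frac{5849}{42937} = - \frac{142480171547}{42937}$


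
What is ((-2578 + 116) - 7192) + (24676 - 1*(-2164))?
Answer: 17186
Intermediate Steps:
((-2578 + 116) - 7192) + (24676 - 1*(-2164)) = (-2462 - 7192) + (24676 + 2164) = -9654 + 26840 = 17186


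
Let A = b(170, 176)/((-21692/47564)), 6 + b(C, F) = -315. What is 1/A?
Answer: 493/347001 ≈ 0.0014207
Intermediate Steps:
b(C, F) = -321 (b(C, F) = -6 - 315 = -321)
A = 347001/493 (A = -321/((-21692/47564)) = -321/((-21692*1/47564)) = -321/(-493/1081) = -321*(-1081/493) = 347001/493 ≈ 703.86)
1/A = 1/(347001/493) = 493/347001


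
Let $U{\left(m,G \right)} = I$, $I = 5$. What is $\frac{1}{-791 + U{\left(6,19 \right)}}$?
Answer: $- \frac{1}{786} \approx -0.0012723$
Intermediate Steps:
$U{\left(m,G \right)} = 5$
$\frac{1}{-791 + U{\left(6,19 \right)}} = \frac{1}{-791 + 5} = \frac{1}{-786} = - \frac{1}{786}$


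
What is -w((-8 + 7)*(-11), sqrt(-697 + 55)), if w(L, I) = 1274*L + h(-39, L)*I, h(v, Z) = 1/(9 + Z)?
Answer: -14014 - I*sqrt(642)/20 ≈ -14014.0 - 1.2669*I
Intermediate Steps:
w(L, I) = 1274*L + I/(9 + L)
-w((-8 + 7)*(-11), sqrt(-697 + 55)) = -(sqrt(-697 + 55) + 1274*((-8 + 7)*(-11))*(9 + (-8 + 7)*(-11)))/(9 + (-8 + 7)*(-11)) = -(sqrt(-642) + 1274*(-1*(-11))*(9 - 1*(-11)))/(9 - 1*(-11)) = -(I*sqrt(642) + 1274*11*(9 + 11))/(9 + 11) = -(I*sqrt(642) + 1274*11*20)/20 = -(I*sqrt(642) + 280280)/20 = -(280280 + I*sqrt(642))/20 = -(14014 + I*sqrt(642)/20) = -14014 - I*sqrt(642)/20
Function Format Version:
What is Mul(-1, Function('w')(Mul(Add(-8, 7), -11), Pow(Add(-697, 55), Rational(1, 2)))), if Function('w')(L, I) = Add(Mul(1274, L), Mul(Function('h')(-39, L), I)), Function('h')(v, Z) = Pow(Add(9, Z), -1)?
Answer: Add(-14014, Mul(Rational(-1, 20), I, Pow(642, Rational(1, 2)))) ≈ Add(-14014., Mul(-1.2669, I))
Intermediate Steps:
Function('w')(L, I) = Add(Mul(1274, L), Mul(I, Pow(Add(9, L), -1))) (Function('w')(L, I) = Add(Mul(1274, L), Mul(Pow(Add(9, L), -1), I)) = Add(Mul(1274, L), Mul(I, Pow(Add(9, L), -1))))
Mul(-1, Function('w')(Mul(Add(-8, 7), -11), Pow(Add(-697, 55), Rational(1, 2)))) = Mul(-1, Mul(Pow(Add(9, Mul(Add(-8, 7), -11)), -1), Add(Pow(Add(-697, 55), Rational(1, 2)), Mul(1274, Mul(Add(-8, 7), -11), Add(9, Mul(Add(-8, 7), -11)))))) = Mul(-1, Mul(Pow(Add(9, Mul(-1, -11)), -1), Add(Pow(-642, Rational(1, 2)), Mul(1274, Mul(-1, -11), Add(9, Mul(-1, -11)))))) = Mul(-1, Mul(Pow(Add(9, 11), -1), Add(Mul(I, Pow(642, Rational(1, 2))), Mul(1274, 11, Add(9, 11))))) = Mul(-1, Mul(Pow(20, -1), Add(Mul(I, Pow(642, Rational(1, 2))), Mul(1274, 11, 20)))) = Mul(-1, Mul(Rational(1, 20), Add(Mul(I, Pow(642, Rational(1, 2))), 280280))) = Mul(-1, Mul(Rational(1, 20), Add(280280, Mul(I, Pow(642, Rational(1, 2)))))) = Mul(-1, Add(14014, Mul(Rational(1, 20), I, Pow(642, Rational(1, 2))))) = Add(-14014, Mul(Rational(-1, 20), I, Pow(642, Rational(1, 2))))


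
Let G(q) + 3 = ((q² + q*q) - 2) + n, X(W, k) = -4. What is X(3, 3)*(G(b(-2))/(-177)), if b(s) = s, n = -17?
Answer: -56/177 ≈ -0.31638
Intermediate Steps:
G(q) = -22 + 2*q² (G(q) = -3 + (((q² + q*q) - 2) - 17) = -3 + (((q² + q²) - 2) - 17) = -3 + ((2*q² - 2) - 17) = -3 + ((-2 + 2*q²) - 17) = -3 + (-19 + 2*q²) = -22 + 2*q²)
X(3, 3)*(G(b(-2))/(-177)) = -4*(-22 + 2*(-2)²)/(-177) = -4*(-22 + 2*4)*(-1)/177 = -4*(-22 + 8)*(-1)/177 = -(-56)*(-1)/177 = -4*14/177 = -56/177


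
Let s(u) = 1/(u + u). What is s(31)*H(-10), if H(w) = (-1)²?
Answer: 1/62 ≈ 0.016129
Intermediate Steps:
H(w) = 1
s(u) = 1/(2*u)
s(31)*H(-10) = ((½)/31)*1 = ((½)*(1/31))*1 = (1/62)*1 = 1/62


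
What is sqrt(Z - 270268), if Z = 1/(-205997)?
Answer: 153*I*sqrt(489929463001)/205997 ≈ 519.87*I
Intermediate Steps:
Z = -1/205997 ≈ -4.8544e-6
sqrt(Z - 270268) = sqrt(-1/205997 - 270268) = sqrt(-55674397197/205997) = 153*I*sqrt(489929463001)/205997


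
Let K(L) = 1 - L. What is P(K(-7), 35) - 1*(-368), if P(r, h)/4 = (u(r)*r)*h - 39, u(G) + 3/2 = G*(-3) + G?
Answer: -19388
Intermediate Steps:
u(G) = -3/2 - 2*G (u(G) = -3/2 + (G*(-3) + G) = -3/2 + (-3*G + G) = -3/2 - 2*G)
P(r, h) = -156 + 4*h*r*(-3/2 - 2*r) (P(r, h) = 4*(((-3/2 - 2*r)*r)*h - 39) = 4*((r*(-3/2 - 2*r))*h - 39) = 4*(h*r*(-3/2 - 2*r) - 39) = 4*(-39 + h*r*(-3/2 - 2*r)) = -156 + 4*h*r*(-3/2 - 2*r))
P(K(-7), 35) - 1*(-368) = (-156 - 2*35*(1 - 1*(-7))*(3 + 4*(1 - 1*(-7)))) - 1*(-368) = (-156 - 2*35*(1 + 7)*(3 + 4*(1 + 7))) + 368 = (-156 - 2*35*8*(3 + 4*8)) + 368 = (-156 - 2*35*8*(3 + 32)) + 368 = (-156 - 2*35*8*35) + 368 = (-156 - 19600) + 368 = -19756 + 368 = -19388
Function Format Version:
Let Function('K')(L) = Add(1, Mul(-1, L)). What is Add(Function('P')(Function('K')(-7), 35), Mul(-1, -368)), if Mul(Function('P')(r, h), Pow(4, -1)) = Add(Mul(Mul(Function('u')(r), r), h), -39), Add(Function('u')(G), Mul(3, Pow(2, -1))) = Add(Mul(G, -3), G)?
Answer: -19388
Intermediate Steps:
Function('u')(G) = Add(Rational(-3, 2), Mul(-2, G)) (Function('u')(G) = Add(Rational(-3, 2), Add(Mul(G, -3), G)) = Add(Rational(-3, 2), Add(Mul(-3, G), G)) = Add(Rational(-3, 2), Mul(-2, G)))
Function('P')(r, h) = Add(-156, Mul(4, h, r, Add(Rational(-3, 2), Mul(-2, r)))) (Function('P')(r, h) = Mul(4, Add(Mul(Mul(Add(Rational(-3, 2), Mul(-2, r)), r), h), -39)) = Mul(4, Add(Mul(Mul(r, Add(Rational(-3, 2), Mul(-2, r))), h), -39)) = Mul(4, Add(Mul(h, r, Add(Rational(-3, 2), Mul(-2, r))), -39)) = Mul(4, Add(-39, Mul(h, r, Add(Rational(-3, 2), Mul(-2, r))))) = Add(-156, Mul(4, h, r, Add(Rational(-3, 2), Mul(-2, r)))))
Add(Function('P')(Function('K')(-7), 35), Mul(-1, -368)) = Add(Add(-156, Mul(-2, 35, Add(1, Mul(-1, -7)), Add(3, Mul(4, Add(1, Mul(-1, -7)))))), Mul(-1, -368)) = Add(Add(-156, Mul(-2, 35, Add(1, 7), Add(3, Mul(4, Add(1, 7))))), 368) = Add(Add(-156, Mul(-2, 35, 8, Add(3, Mul(4, 8)))), 368) = Add(Add(-156, Mul(-2, 35, 8, Add(3, 32))), 368) = Add(Add(-156, Mul(-2, 35, 8, 35)), 368) = Add(Add(-156, -19600), 368) = Add(-19756, 368) = -19388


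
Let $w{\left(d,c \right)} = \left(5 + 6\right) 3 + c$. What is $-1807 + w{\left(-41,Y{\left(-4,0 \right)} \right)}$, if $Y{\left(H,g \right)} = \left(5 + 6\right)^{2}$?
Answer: $-1653$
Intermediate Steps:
$Y{\left(H,g \right)} = 121$ ($Y{\left(H,g \right)} = 11^{2} = 121$)
$w{\left(d,c \right)} = 33 + c$ ($w{\left(d,c \right)} = 11 \cdot 3 + c = 33 + c$)
$-1807 + w{\left(-41,Y{\left(-4,0 \right)} \right)} = -1807 + \left(33 + 121\right) = -1807 + 154 = -1653$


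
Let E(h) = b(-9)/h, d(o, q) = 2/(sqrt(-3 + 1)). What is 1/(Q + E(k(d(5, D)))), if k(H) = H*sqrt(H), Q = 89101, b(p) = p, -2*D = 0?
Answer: 2*(-I)**(3/2)/(-9*2**(1/4) + 178202*(-I)**(3/2)) ≈ 1.1223e-5 + 4.766e-10*I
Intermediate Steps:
D = 0 (D = -1/2*0 = 0)
d(o, q) = -I*sqrt(2) (d(o, q) = 2/(sqrt(-2)) = 2/((I*sqrt(2))) = 2*(-I*sqrt(2)/2) = -I*sqrt(2))
k(H) = H**(3/2)
E(h) = -9/h
1/(Q + E(k(d(5, D)))) = 1/(89101 - 9*2**(1/4)/(2*(-I)**(3/2)))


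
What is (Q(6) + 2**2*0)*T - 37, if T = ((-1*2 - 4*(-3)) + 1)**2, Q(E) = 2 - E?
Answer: -521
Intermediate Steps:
T = 121 (T = ((-2 + 12) + 1)**2 = (10 + 1)**2 = 11**2 = 121)
(Q(6) + 2**2*0)*T - 37 = ((2 - 1*6) + 2**2*0)*121 - 37 = ((2 - 6) + 4*0)*121 - 37 = (-4 + 0)*121 - 37 = -4*121 - 37 = -484 - 37 = -521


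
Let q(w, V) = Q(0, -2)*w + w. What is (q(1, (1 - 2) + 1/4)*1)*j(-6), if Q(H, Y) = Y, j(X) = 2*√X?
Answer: -2*I*√6 ≈ -4.899*I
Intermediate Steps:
q(w, V) = -w (q(w, V) = -2*w + w = -w)
(q(1, (1 - 2) + 1/4)*1)*j(-6) = (-1*1*1)*(2*√(-6)) = (-1*1)*(2*(I*√6)) = -2*I*√6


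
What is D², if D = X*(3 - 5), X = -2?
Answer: 16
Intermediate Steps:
D = 4 (D = -2*(3 - 5) = -2*(-2) = 4)
D² = 4² = 16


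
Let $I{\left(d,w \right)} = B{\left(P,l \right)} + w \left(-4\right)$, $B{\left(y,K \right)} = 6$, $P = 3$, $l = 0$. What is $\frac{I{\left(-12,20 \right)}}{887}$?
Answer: $- \frac{74}{887} \approx -0.083427$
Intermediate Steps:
$I{\left(d,w \right)} = 6 - 4 w$ ($I{\left(d,w \right)} = 6 + w \left(-4\right) = 6 - 4 w$)
$\frac{I{\left(-12,20 \right)}}{887} = \frac{6 - 80}{887} = \left(6 - 80\right) \frac{1}{887} = \left(-74\right) \frac{1}{887} = - \frac{74}{887}$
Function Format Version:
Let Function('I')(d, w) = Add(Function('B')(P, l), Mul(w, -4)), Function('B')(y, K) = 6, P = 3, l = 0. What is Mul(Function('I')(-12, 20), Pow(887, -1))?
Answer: Rational(-74, 887) ≈ -0.083427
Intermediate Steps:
Function('I')(d, w) = Add(6, Mul(-4, w)) (Function('I')(d, w) = Add(6, Mul(w, -4)) = Add(6, Mul(-4, w)))
Mul(Function('I')(-12, 20), Pow(887, -1)) = Mul(Add(6, Mul(-4, 20)), Pow(887, -1)) = Mul(Add(6, -80), Rational(1, 887)) = Mul(-74, Rational(1, 887)) = Rational(-74, 887)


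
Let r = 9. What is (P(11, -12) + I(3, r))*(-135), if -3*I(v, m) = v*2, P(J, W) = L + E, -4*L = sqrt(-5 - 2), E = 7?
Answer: -675 + 135*I*sqrt(7)/4 ≈ -675.0 + 89.294*I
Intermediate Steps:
L = -I*sqrt(7)/4 (L = -sqrt(-5 - 2)/4 = -I*sqrt(7)/4 ≈ -0.66144*I)
P(J, W) = 7 - I*sqrt(7)/4 (P(J, W) = -I*sqrt(7)/4 + 7 = 7 - I*sqrt(7)/4)
I(v, m) = -2*v/3 (I(v, m) = -v*2/3 = -2*v/3)
(P(11, -12) + I(3, r))*(-135) = ((7 - I*sqrt(7)/4) - 2/3*3)*(-135) = ((7 - I*sqrt(7)/4) - 2)*(-135) = (5 - I*sqrt(7)/4)*(-135) = -675 + 135*I*sqrt(7)/4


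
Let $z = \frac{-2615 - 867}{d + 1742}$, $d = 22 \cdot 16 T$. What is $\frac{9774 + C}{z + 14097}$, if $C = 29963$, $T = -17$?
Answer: $\frac{84282177}{29901478} \approx 2.8187$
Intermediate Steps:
$d = -5984$ ($d = 22 \cdot 16 \left(-17\right) = 352 \left(-17\right) = -5984$)
$z = \frac{1741}{2121}$ ($z = \frac{-2615 - 867}{-5984 + 1742} = - \frac{3482}{-4242} = \left(-3482\right) \left(- \frac{1}{4242}\right) = \frac{1741}{2121} \approx 0.82084$)
$\frac{9774 + C}{z + 14097} = \frac{9774 + 29963}{\frac{1741}{2121} + 14097} = \frac{39737}{\frac{29901478}{2121}} = 39737 \cdot \frac{2121}{29901478} = \frac{84282177}{29901478}$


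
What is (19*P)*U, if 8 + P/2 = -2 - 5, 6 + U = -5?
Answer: 6270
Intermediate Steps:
U = -11 (U = -6 - 5 = -11)
P = -30 (P = -16 + 2*(-2 - 5) = -16 + 2*(-7) = -16 - 14 = -30)
(19*P)*U = (19*(-30))*(-11) = -570*(-11) = 6270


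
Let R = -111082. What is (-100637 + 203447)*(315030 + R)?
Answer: 20967893880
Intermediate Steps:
(-100637 + 203447)*(315030 + R) = (-100637 + 203447)*(315030 - 111082) = 102810*203948 = 20967893880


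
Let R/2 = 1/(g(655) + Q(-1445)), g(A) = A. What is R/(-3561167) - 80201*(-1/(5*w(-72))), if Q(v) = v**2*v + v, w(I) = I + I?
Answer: -57449270670354037291/515747620137590640 ≈ -111.39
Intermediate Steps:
w(I) = 2*I
Q(v) = v + v**3 (Q(v) = v**3 + v = v + v**3)
R = -2/3017196915 (R = 2/(655 + (-1445 + (-1445)**3)) = 2/(655 + (-1445 - 3017196125)) = 2/(655 - 3017197570) = 2/(-3017196915) = 2*(-1/3017196915) = -2/3017196915 ≈ -6.6287e-10)
R/(-3561167) - 80201*(-1/(5*w(-72))) = -2/3017196915/(-3561167) - 80201/((-10*(-72))) = -2/3017196915*(-1/3561167) - 80201/((-5*(-144))) = 2/10744742086199805 - 80201/720 = -57449270670354037291/515747620137590640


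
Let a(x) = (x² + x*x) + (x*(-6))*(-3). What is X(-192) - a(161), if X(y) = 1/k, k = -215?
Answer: -11769101/215 ≈ -54740.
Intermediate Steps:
a(x) = 2*x² + 18*x (a(x) = (x² + x²) - 6*x*(-3) = 2*x² + 18*x)
X(y) = -1/215 (X(y) = 1/(-215) = -1/215)
X(-192) - a(161) = -1/215 - 2*161*(9 + 161) = -1/215 - 2*161*170 = -1/215 - 1*54740 = -1/215 - 54740 = -11769101/215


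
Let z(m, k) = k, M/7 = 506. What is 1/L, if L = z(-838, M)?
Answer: 1/3542 ≈ 0.00028233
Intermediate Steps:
M = 3542 (M = 7*506 = 3542)
L = 3542
1/L = 1/3542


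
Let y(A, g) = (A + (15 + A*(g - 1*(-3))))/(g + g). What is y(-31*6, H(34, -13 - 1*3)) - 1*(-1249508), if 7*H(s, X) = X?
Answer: 39986383/32 ≈ 1.2496e+6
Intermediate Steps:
H(s, X) = X/7
y(A, g) = (15 + A + A*(3 + g))/(2*g) (y(A, g) = (A + (15 + A*(g + 3)))/((2*g)) = (A + (15 + A*(3 + g)))*(1/(2*g)) = (15 + A + A*(3 + g))*(1/(2*g)) = (15 + A + A*(3 + g))/(2*g))
y(-31*6, H(34, -13 - 1*3)) - 1*(-1249508) = (15 + 4*(-31*6) + (-31*6)*((-13 - 1*3)/7))/(2*(((-13 - 1*3)/7))) - 1*(-1249508) = (15 + 4*(-186) - 186*(-13 - 3)/7)/(2*(((-13 - 3)/7))) + 1249508 = (15 - 744 - 186*(-16)/7)/(2*(((⅐)*(-16)))) + 1249508 = (15 - 744 - 186*(-16/7))/(2*(-16/7)) + 1249508 = (½)*(-7/16)*(15 - 744 + 2976/7) + 1249508 = (½)*(-7/16)*(-2127/7) + 1249508 = 2127/32 + 1249508 = 39986383/32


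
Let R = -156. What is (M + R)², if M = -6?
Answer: 26244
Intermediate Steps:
(M + R)² = (-6 - 156)² = (-162)² = 26244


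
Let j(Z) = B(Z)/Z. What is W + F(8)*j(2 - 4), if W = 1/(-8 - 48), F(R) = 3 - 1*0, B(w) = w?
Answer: 167/56 ≈ 2.9821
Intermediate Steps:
F(R) = 3 (F(R) = 3 + 0 = 3)
j(Z) = 1 (j(Z) = Z/Z = 1)
W = -1/56 (W = 1/(-56) = -1/56 ≈ -0.017857)
W + F(8)*j(2 - 4) = -1/56 + 3*1 = -1/56 + 3 = 167/56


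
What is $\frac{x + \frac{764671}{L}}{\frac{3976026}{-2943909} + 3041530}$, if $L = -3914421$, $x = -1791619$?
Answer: $- \frac{1147004483837159635}{1947203405527154068} \approx -0.58905$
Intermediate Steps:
$\frac{x + \frac{764671}{L}}{\frac{3976026}{-2943909} + 3041530} = \frac{-1791619 + \frac{764671}{-3914421}}{\frac{3976026}{-2943909} + 3041530} = \frac{-1791619 + 764671 \left(- \frac{1}{3914421}\right)}{3976026 \left(- \frac{1}{2943909}\right) + 3041530} = \frac{-1791619 - \frac{764671}{3914421}}{- \frac{1325342}{981303} + 3041530} = - \frac{7013151802270}{3914421 \cdot \frac{2984661188248}{981303}} = \left(- \frac{7013151802270}{3914421}\right) \frac{981303}{2984661188248} = - \frac{1147004483837159635}{1947203405527154068}$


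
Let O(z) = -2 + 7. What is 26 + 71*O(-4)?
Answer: 381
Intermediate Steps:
O(z) = 5
26 + 71*O(-4) = 26 + 71*5 = 26 + 355 = 381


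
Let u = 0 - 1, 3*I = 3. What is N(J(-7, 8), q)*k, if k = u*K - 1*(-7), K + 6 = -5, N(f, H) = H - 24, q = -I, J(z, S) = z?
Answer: -450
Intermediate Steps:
I = 1 (I = (⅓)*3 = 1)
u = -1
q = -1 (q = -1*1 = -1)
N(f, H) = -24 + H
K = -11 (K = -6 - 5 = -11)
k = 18 (k = -1*(-11) - 1*(-7) = 11 + 7 = 18)
N(J(-7, 8), q)*k = (-24 - 1)*18 = -25*18 = -450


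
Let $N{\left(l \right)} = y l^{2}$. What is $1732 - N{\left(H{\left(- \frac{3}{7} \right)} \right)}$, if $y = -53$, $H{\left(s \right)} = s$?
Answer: $\frac{85345}{49} \approx 1741.7$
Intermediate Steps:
$N{\left(l \right)} = - 53 l^{2}$
$1732 - N{\left(H{\left(- \frac{3}{7} \right)} \right)} = 1732 - - 53 \left(- \frac{3}{7}\right)^{2} = 1732 - \left(-53\right) \frac{9}{49} = 1732 - - \frac{477}{49} = 1732 + \frac{477}{49} = \frac{85345}{49}$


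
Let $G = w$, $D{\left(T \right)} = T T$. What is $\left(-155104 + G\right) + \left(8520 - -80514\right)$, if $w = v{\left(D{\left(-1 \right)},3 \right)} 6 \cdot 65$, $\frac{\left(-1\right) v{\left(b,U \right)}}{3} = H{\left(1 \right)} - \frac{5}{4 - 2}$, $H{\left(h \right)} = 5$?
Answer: $-68995$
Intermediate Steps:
$D{\left(T \right)} = T^{2}$
$v{\left(b,U \right)} = - \frac{15}{2}$ ($v{\left(b,U \right)} = - 3 \left(5 - \frac{5}{4 - 2}\right) = - 3 \left(5 - \frac{5}{2}\right) = \left(-3\right) \frac{5}{2} = - \frac{15}{2}$)
$w = -2925$ ($w = \left(- \frac{15}{2}\right) 6 \cdot 65 = \left(-45\right) 65 = -2925$)
$G = -2925$
$\left(-155104 + G\right) + \left(8520 - -80514\right) = \left(-155104 - 2925\right) + \left(8520 - -80514\right) = -158029 + \left(8520 + 80514\right) = -158029 + 89034 = -68995$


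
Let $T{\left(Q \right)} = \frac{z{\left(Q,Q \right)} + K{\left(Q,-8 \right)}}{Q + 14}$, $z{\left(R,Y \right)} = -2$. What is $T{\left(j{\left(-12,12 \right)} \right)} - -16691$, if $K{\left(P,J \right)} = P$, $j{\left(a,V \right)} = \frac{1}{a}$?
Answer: $\frac{2787372}{167} \approx 16691.0$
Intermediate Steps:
$T{\left(Q \right)} = \frac{-2 + Q}{14 + Q}$ ($T{\left(Q \right)} = \frac{-2 + Q}{Q + 14} = \frac{-2 + Q}{14 + Q}$)
$T{\left(j{\left(-12,12 \right)} \right)} - -16691 = \frac{-2 + \frac{1}{-12}}{14 + \frac{1}{-12}} - -16691 = \frac{-2 - \frac{1}{12}}{14 - \frac{1}{12}} + 16691 = \frac{1}{\frac{167}{12}} \left(- \frac{25}{12}\right) + 16691 = \frac{12}{167} \left(- \frac{25}{12}\right) + 16691 = - \frac{25}{167} + 16691 = \frac{2787372}{167}$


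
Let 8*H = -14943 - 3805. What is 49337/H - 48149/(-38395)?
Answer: -3562913867/179957365 ≈ -19.799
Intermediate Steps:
H = -4687/2 (H = (-14943 - 3805)/8 = (⅛)*(-18748) = -4687/2 ≈ -2343.5)
49337/H - 48149/(-38395) = 49337/(-4687/2) - 48149/(-38395) = 49337*(-2/4687) - 48149*(-1/38395) = -98674/4687 + 48149/38395 = -3562913867/179957365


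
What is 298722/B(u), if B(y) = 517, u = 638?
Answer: 298722/517 ≈ 577.80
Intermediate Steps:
298722/B(u) = 298722/517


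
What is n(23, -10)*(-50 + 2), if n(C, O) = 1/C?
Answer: -48/23 ≈ -2.0870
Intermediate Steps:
n(23, -10)*(-50 + 2) = (-50 + 2)/23 = (1/23)*(-48) = -48/23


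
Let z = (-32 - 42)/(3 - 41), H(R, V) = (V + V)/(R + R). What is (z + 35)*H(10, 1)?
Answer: 351/95 ≈ 3.6947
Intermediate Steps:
H(R, V) = V/R (H(R, V) = (2*V)/((2*R)) = (2*V)*(1/(2*R)) = V/R)
z = 37/19 (z = -74/(-38) = -74*(-1/38) = 37/19 ≈ 1.9474)
(z + 35)*H(10, 1) = (37/19 + 35)*(1/10) = 702*(1*(⅒))/19 = (702/19)*(⅒) = 351/95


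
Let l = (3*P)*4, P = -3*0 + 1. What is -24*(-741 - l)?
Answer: 18072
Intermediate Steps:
P = 1 (P = 0 + 1 = 1)
l = 12 (l = (3*1)*4 = 3*4 = 12)
-24*(-741 - l) = -24*(-741 - 1*12) = -24*(-741 - 12) = -24*(-753) = 18072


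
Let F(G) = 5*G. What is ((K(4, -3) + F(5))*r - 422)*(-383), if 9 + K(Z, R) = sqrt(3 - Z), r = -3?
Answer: 180010 + 1149*I ≈ 1.8001e+5 + 1149.0*I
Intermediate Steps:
K(Z, R) = -9 + sqrt(3 - Z)
((K(4, -3) + F(5))*r - 422)*(-383) = (((-9 + sqrt(3 - 1*4)) + 5*5)*(-3) - 422)*(-383) = (((-9 + sqrt(3 - 4)) + 25)*(-3) - 422)*(-383) = (((-9 + sqrt(-1)) + 25)*(-3) - 422)*(-383) = (((-9 + I) + 25)*(-3) - 422)*(-383) = ((16 + I)*(-3) - 422)*(-383) = ((-48 - 3*I) - 422)*(-383) = (-470 - 3*I)*(-383) = 180010 + 1149*I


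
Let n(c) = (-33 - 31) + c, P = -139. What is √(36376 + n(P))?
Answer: √36173 ≈ 190.19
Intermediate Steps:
n(c) = -64 + c
√(36376 + n(P)) = √(36376 + (-64 - 139)) = √(36376 - 203) = √36173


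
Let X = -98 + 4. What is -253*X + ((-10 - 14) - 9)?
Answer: 23749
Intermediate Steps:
X = -94
-253*X + ((-10 - 14) - 9) = -253*(-94) + ((-10 - 14) - 9) = 23782 + (-24 - 9) = 23782 - 33 = 23749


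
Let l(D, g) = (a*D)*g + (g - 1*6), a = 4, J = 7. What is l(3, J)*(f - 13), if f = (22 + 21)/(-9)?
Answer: -13600/9 ≈ -1511.1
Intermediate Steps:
l(D, g) = -6 + g + 4*D*g (l(D, g) = (4*D)*g + (g - 1*6) = 4*D*g + (g - 6) = 4*D*g + (-6 + g) = -6 + g + 4*D*g)
f = -43/9 (f = 43*(-⅑) = -43/9 ≈ -4.7778)
l(3, J)*(f - 13) = (-6 + 7 + 4*3*7)*(-43/9 - 13) = (-6 + 7 + 84)*(-160/9) = 85*(-160/9) = -13600/9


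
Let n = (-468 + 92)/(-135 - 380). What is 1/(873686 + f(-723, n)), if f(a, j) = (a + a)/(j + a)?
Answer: 371969/324984852424 ≈ 1.1446e-6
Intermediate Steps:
n = 376/515 (n = -376/(-515) = -376*(-1/515) = 376/515 ≈ 0.73010)
f(a, j) = 2*a/(a + j) (f(a, j) = (2*a)/(a + j) = 2*a/(a + j))
1/(873686 + f(-723, n)) = 1/(873686 + 2*(-723)/(-723 + 376/515)) = 1/(873686 + 2*(-723)/(-371969/515)) = 1/(873686 + 2*(-723)*(-515/371969)) = 1/(873686 + 744690/371969) = 1/(324984852424/371969) = 371969/324984852424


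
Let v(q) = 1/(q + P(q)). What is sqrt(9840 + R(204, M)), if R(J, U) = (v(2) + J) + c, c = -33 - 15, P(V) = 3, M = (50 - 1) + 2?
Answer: sqrt(249905)/5 ≈ 99.981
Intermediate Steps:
M = 51 (M = 49 + 2 = 51)
c = -48
v(q) = 1/(3 + q) (v(q) = 1/(q + 3) = 1/(3 + q))
R(J, U) = -239/5 + J (R(J, U) = (1/(3 + 2) + J) - 48 = (1/5 + J) - 48 = -239/5 + J)
sqrt(9840 + R(204, M)) = sqrt(9840 + (-239/5 + 204)) = sqrt(9840 + 781/5) = sqrt(49981/5) = sqrt(249905)/5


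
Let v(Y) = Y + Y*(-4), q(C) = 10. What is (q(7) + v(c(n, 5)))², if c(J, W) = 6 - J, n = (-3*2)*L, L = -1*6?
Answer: 10000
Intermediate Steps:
L = -6
n = 36 (n = -3*2*(-6) = -6*(-6) = 36)
v(Y) = -3*Y (v(Y) = Y - 4*Y = -3*Y)
(q(7) + v(c(n, 5)))² = (10 - 3*(6 - 1*36))² = (10 - 3*(6 - 36))² = (10 - 3*(-30))² = (10 + 90)² = 100² = 10000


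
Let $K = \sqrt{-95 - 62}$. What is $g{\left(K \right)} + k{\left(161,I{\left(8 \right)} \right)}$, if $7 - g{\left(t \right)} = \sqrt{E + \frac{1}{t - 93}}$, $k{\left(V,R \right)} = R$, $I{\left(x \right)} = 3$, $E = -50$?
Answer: $10 - \sqrt{\frac{-4651 + 50 i \sqrt{157}}{93 - i \sqrt{157}}} \approx 9.9999 + 7.0718 i$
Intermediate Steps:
$K = i \sqrt{157}$ ($K = \sqrt{-157} = i \sqrt{157} \approx 12.53 i$)
$g{\left(t \right)} = 7 - \sqrt{-50 + \frac{1}{-93 + t}}$ ($g{\left(t \right)} = 7 - \sqrt{-50 + \frac{1}{t - 93}} = 7 - \sqrt{-50 + \frac{1}{-93 + t}}$)
$g{\left(K \right)} + k{\left(161,I{\left(8 \right)} \right)} = \left(7 - \sqrt{- \frac{-4651 + 50 i \sqrt{157}}{-93 + i \sqrt{157}}}\right) + 3 = 10 - \sqrt{- \frac{-4651 + 50 i \sqrt{157}}{-93 + i \sqrt{157}}}$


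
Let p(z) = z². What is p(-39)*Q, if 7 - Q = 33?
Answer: -39546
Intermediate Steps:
Q = -26 (Q = 7 - 1*33 = 7 - 33 = -26)
p(-39)*Q = (-39)²*(-26) = 1521*(-26) = -39546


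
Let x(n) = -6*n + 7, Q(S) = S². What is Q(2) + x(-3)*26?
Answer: 654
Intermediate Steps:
x(n) = 7 - 6*n
Q(2) + x(-3)*26 = 2² + (7 - 6*(-3))*26 = 4 + (7 + 18)*26 = 4 + 25*26 = 4 + 650 = 654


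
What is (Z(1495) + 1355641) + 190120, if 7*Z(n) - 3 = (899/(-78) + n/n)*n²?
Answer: -76228445/42 ≈ -1.8150e+6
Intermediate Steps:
Z(n) = 3/7 - 821*n²/546 (Z(n) = 3/7 + ((899/(-78) + n/n)*n²)/7 = 3/7 + ((899*(-1/78) + 1)*n²)/7 = 3/7 + ((-899/78 + 1)*n²)/7 = 3/7 + (-821*n²/78)/7 = 3/7 - 821*n²/546)
(Z(1495) + 1355641) + 190120 = ((3/7 - 821/546*1495²) + 1355641) + 190120 = ((3/7 - 821/546*2235025) + 1355641) + 190120 = ((3/7 - 141150425/42) + 1355641) + 190120 = (-141150407/42 + 1355641) + 190120 = -84213485/42 + 190120 = -76228445/42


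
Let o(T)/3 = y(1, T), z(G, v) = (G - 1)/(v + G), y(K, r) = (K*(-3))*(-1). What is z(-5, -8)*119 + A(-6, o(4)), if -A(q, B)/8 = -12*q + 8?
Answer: -7606/13 ≈ -585.08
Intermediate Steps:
y(K, r) = 3*K (y(K, r) = -3*K*(-1) = 3*K)
z(G, v) = (-1 + G)/(G + v)
o(T) = 9 (o(T) = 3*(3*1) = 3*3 = 9)
A(q, B) = -64 + 96*q (A(q, B) = -8*(-12*q + 8) = -8*(8 - 12*q) = -64 + 96*q)
z(-5, -8)*119 + A(-6, o(4)) = ((-1 - 5)/(-5 - 8))*119 + (-64 + 96*(-6)) = (-6/(-13))*119 + (-64 - 576) = -1/13*(-6)*119 - 640 = (6/13)*119 - 640 = 714/13 - 640 = -7606/13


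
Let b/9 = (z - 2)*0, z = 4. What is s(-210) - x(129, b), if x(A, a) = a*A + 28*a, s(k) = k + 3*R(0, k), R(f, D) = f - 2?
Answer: -216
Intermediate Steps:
R(f, D) = -2 + f
s(k) = -6 + k (s(k) = k + 3*(-2 + 0) = k + 3*(-2) = k - 6 = -6 + k)
b = 0 (b = 9*((4 - 2)*0) = 9*(2*0) = 9*0 = 0)
x(A, a) = 28*a + A*a (x(A, a) = A*a + 28*a = 28*a + A*a)
s(-210) - x(129, b) = (-6 - 210) - 0*(28 + 129) = -216 - 0*157 = -216 - 1*0 = -216 + 0 = -216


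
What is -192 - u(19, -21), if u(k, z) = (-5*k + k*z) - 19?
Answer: 321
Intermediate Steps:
u(k, z) = -19 - 5*k + k*z
-192 - u(19, -21) = -192 - (-19 - 5*19 + 19*(-21)) = -192 - (-19 - 95 - 399) = -192 - 1*(-513) = -192 + 513 = 321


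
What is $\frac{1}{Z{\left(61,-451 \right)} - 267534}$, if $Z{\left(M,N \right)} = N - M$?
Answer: $- \frac{1}{268046} \approx -3.7307 \cdot 10^{-6}$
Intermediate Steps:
$\frac{1}{Z{\left(61,-451 \right)} - 267534} = \frac{1}{\left(-451 - 61\right) - 267534} = \frac{1}{-512 - 267534} = \frac{1}{-268046} = - \frac{1}{268046}$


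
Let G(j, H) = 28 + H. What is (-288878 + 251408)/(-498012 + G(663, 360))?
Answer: 18735/248812 ≈ 0.075298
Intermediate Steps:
(-288878 + 251408)/(-498012 + G(663, 360)) = (-288878 + 251408)/(-498012 + (28 + 360)) = -37470/(-498012 + 388) = -37470/(-497624) = -37470*(-1/497624) = 18735/248812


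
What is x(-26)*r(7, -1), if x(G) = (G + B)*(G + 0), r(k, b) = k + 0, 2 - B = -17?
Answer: 1274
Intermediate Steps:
B = 19 (B = 2 - 1*(-17) = 2 + 17 = 19)
r(k, b) = k
x(G) = G*(19 + G) (x(G) = (G + 19)*(G + 0) = (19 + G)*G = G*(19 + G))
x(-26)*r(7, -1) = -26*(19 - 26)*7 = -26*(-7)*7 = 182*7 = 1274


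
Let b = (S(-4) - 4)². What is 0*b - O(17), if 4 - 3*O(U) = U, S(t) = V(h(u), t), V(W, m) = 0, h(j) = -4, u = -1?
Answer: 13/3 ≈ 4.3333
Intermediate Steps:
S(t) = 0
O(U) = 4/3 - U/3
b = 16 (b = (0 - 4)² = (-4)² = 16)
0*b - O(17) = 0*16 - (4/3 - ⅓*17) = 0 - (4/3 - 17/3) = 0 - 1*(-13/3) = 0 + 13/3 = 13/3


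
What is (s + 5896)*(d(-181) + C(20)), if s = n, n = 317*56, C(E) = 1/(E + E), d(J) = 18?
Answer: 2131276/5 ≈ 4.2626e+5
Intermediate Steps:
C(E) = 1/(2*E)
n = 17752
s = 17752
(s + 5896)*(d(-181) + C(20)) = (17752 + 5896)*(18 + (½)/20) = 23648*(18 + (½)*(1/20)) = 23648*(18 + 1/40) = 23648*(721/40) = 2131276/5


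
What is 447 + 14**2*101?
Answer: 20243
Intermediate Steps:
447 + 14**2*101 = 447 + 196*101 = 447 + 19796 = 20243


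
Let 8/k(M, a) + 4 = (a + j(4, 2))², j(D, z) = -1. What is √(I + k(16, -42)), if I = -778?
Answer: I*√294257410/615 ≈ 27.893*I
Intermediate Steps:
k(M, a) = 8/(-4 + (-1 + a)²) (k(M, a) = 8/(-4 + (a - 1)²) = 8/(-4 + (-1 + a)²))
√(I + k(16, -42)) = √(-778 + 8/(-4 + (-1 - 42)²)) = √(-778 + 8/(-4 + (-43)²)) = √(-778 + 8/(-4 + 1849)) = √(-778 + 8/1845) = √(-1435402/1845) = I*√294257410/615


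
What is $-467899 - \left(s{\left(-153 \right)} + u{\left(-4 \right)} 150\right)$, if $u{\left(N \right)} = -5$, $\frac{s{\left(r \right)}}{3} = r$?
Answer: $-466690$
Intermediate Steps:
$s{\left(r \right)} = 3 r$
$-467899 - \left(s{\left(-153 \right)} + u{\left(-4 \right)} 150\right) = -467899 - \left(3 \left(-153\right) - 750\right) = -467899 - \left(-459 - 750\right) = -467899 - -1209 = -467899 + 1209 = -466690$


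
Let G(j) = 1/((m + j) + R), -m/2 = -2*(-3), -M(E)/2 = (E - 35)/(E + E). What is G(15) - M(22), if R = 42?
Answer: -563/990 ≈ -0.56869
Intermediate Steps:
M(E) = -(-35 + E)/E (M(E) = -2*(E - 35)/(E + E) = -2*(-35 + E)/(2*E) = -2*(-35 + E)*1/(2*E) = -(-35 + E)/E)
m = -12 (m = -(-4)*(-3) = -2*6 = -12)
G(j) = 1/(30 + j) (G(j) = 1/((-12 + j) + 42) = 1/(30 + j))
G(15) - M(22) = 1/(30 + 15) - (35 - 1*22)/22 = 1/45 - (35 - 22)/22 = 1/45 - 13/22 = -563/990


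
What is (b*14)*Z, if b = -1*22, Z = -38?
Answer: 11704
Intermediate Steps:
b = -22
(b*14)*Z = -22*14*(-38) = -308*(-38) = 11704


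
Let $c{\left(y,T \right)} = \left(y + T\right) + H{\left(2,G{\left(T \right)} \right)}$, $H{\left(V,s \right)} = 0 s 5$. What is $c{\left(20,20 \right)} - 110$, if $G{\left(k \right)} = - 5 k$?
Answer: $-70$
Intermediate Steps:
$H{\left(V,s \right)} = 0$ ($H{\left(V,s \right)} = 0 \cdot 5 = 0$)
$c{\left(y,T \right)} = T + y$ ($c{\left(y,T \right)} = \left(y + T\right) + 0 = \left(T + y\right) + 0 = T + y$)
$c{\left(20,20 \right)} - 110 = \left(20 + 20\right) - 110 = 40 - 110 = -70$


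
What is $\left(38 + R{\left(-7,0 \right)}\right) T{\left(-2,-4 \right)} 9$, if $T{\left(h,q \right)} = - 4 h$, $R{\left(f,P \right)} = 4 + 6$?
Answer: $3456$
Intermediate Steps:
$R{\left(f,P \right)} = 10$
$\left(38 + R{\left(-7,0 \right)}\right) T{\left(-2,-4 \right)} 9 = \left(38 + 10\right) \left(\left(-4\right) \left(-2\right)\right) 9 = 48 \cdot 8 \cdot 9 = 384 \cdot 9 = 3456$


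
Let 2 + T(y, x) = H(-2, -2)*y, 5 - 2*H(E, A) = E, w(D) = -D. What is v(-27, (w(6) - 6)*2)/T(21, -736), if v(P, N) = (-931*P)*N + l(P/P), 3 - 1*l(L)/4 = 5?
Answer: -1206592/143 ≈ -8437.7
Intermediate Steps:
l(L) = -8 (l(L) = 12 - 4*5 = 12 - 20 = -8)
H(E, A) = 5/2 - E/2
v(P, N) = -8 - 931*N*P (v(P, N) = (-931*P)*N - 8 = -931*N*P - 8 = -8 - 931*N*P)
T(y, x) = -2 + 7*y/2 (T(y, x) = -2 + (5/2 - 1/2*(-2))*y = -2 + (5/2 + 1)*y = -2 + 7*y/2)
v(-27, (w(6) - 6)*2)/T(21, -736) = (-8 - 931*(-1*6 - 6)*2*(-27))/(-2 + (7/2)*21) = (-8 - 931*(-6 - 6)*2*(-27))/(-2 + 147/2) = (-8 - 931*(-12*2)*(-27))/(143/2) = (-8 - 931*(-24)*(-27))*(2/143) = (-8 - 603288)*(2/143) = -603296*2/143 = -1206592/143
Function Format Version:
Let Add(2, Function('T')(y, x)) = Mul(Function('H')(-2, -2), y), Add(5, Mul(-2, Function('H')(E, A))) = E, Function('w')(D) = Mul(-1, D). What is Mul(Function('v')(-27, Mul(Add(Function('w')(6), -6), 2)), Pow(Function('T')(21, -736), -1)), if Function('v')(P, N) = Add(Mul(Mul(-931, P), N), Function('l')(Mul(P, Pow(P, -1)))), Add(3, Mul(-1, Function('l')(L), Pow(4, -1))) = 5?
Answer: Rational(-1206592, 143) ≈ -8437.7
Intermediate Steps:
Function('l')(L) = -8 (Function('l')(L) = Add(12, Mul(-4, 5)) = Add(12, -20) = -8)
Function('H')(E, A) = Add(Rational(5, 2), Mul(Rational(-1, 2), E))
Function('v')(P, N) = Add(-8, Mul(-931, N, P)) (Function('v')(P, N) = Add(Mul(Mul(-931, P), N), -8) = Add(Mul(-931, N, P), -8) = Add(-8, Mul(-931, N, P)))
Function('T')(y, x) = Add(-2, Mul(Rational(7, 2), y)) (Function('T')(y, x) = Add(-2, Mul(Add(Rational(5, 2), Mul(Rational(-1, 2), -2)), y)) = Add(-2, Mul(Add(Rational(5, 2), 1), y)) = Add(-2, Mul(Rational(7, 2), y)))
Mul(Function('v')(-27, Mul(Add(Function('w')(6), -6), 2)), Pow(Function('T')(21, -736), -1)) = Mul(Add(-8, Mul(-931, Mul(Add(Mul(-1, 6), -6), 2), -27)), Pow(Add(-2, Mul(Rational(7, 2), 21)), -1)) = Mul(Add(-8, Mul(-931, Mul(Add(-6, -6), 2), -27)), Pow(Add(-2, Rational(147, 2)), -1)) = Mul(Add(-8, Mul(-931, Mul(-12, 2), -27)), Pow(Rational(143, 2), -1)) = Mul(Add(-8, Mul(-931, -24, -27)), Rational(2, 143)) = Mul(Add(-8, -603288), Rational(2, 143)) = Mul(-603296, Rational(2, 143)) = Rational(-1206592, 143)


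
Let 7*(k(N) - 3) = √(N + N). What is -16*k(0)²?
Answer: -144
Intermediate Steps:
k(N) = 3 + √2*√N/7 (k(N) = 3 + √(N + N)/7 = 3 + √(2*N)/7 = 3 + (√2*√N)/7 = 3 + √2*√N/7)
-16*k(0)² = -16*(3 + √2*√0/7)² = -16*(3 + (⅐)*√2*0)² = -16*(3 + 0)² = -16*3² = -16*9 = -144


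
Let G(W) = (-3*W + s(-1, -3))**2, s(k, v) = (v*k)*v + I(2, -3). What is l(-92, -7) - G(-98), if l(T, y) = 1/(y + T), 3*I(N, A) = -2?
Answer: -889300/11 ≈ -80846.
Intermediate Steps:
I(N, A) = -2/3 (I(N, A) = (1/3)*(-2) = -2/3)
s(k, v) = -2/3 + k*v**2 (s(k, v) = (v*k)*v - 2/3 = (k*v)*v - 2/3 = k*v**2 - 2/3 = -2/3 + k*v**2)
l(T, y) = 1/(T + y)
G(W) = (-29/3 - 3*W)**2 (G(W) = (-3*W + (-2/3 - 1*(-3)**2))**2 = (-3*W + (-2/3 - 1*9))**2 = (-3*W + (-2/3 - 9))**2 = (-3*W - 29/3)**2 = (-29/3 - 3*W)**2)
l(-92, -7) - G(-98) = 1/(-92 - 7) - (29 + 9*(-98))**2/9 = 1/(-99) - (29 - 882)**2/9 = -1/99 - (-853)**2/9 = -1/99 - 727609/9 = -889300/11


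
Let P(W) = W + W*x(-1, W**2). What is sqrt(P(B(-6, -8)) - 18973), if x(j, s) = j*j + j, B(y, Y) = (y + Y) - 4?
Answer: I*sqrt(18991) ≈ 137.81*I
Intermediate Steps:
B(y, Y) = -4 + Y + y (B(y, Y) = (Y + y) - 4 = -4 + Y + y)
x(j, s) = j + j**2 (x(j, s) = j**2 + j = j + j**2)
P(W) = W (P(W) = W + W*(-(1 - 1)) = W + W*(-1*0) = W + W*0 = W + 0 = W)
sqrt(P(B(-6, -8)) - 18973) = sqrt((-4 - 8 - 6) - 18973) = sqrt(-18 - 18973) = sqrt(-18991) = I*sqrt(18991)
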